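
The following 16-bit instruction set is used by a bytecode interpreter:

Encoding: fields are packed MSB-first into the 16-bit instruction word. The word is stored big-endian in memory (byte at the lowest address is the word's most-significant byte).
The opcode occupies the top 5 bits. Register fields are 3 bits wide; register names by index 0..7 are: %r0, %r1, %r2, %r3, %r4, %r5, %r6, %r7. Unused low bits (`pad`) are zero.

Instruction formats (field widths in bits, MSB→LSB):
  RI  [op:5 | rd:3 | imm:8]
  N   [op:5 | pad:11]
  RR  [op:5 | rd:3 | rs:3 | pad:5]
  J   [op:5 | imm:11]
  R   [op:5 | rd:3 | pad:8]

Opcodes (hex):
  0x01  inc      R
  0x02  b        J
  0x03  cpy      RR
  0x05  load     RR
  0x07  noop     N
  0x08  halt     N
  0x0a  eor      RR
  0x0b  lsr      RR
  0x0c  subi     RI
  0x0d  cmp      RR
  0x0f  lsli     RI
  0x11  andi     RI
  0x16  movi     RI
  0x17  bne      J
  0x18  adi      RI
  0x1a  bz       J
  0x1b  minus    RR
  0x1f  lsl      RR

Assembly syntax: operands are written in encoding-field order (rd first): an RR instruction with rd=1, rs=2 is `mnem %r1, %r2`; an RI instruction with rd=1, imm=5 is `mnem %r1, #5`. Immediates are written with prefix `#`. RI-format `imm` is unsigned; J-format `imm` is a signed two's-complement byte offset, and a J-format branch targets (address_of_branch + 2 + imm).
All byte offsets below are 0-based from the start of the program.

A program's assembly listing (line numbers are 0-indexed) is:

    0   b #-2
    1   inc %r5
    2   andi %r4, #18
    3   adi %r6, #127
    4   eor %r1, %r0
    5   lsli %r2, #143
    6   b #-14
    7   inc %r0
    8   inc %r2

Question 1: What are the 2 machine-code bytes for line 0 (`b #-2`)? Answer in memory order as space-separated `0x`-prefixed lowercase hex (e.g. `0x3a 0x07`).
0x17 0xfe

0. b fields op=0x2:5|imm=-2:11 → word 17feh → 17 fe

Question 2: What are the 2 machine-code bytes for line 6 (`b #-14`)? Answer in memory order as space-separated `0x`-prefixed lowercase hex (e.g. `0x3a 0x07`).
0x17 0xf2

line 6 (b): pack op=0x2:5|imm=-14:11 = 0x17f2; big→ 17 f2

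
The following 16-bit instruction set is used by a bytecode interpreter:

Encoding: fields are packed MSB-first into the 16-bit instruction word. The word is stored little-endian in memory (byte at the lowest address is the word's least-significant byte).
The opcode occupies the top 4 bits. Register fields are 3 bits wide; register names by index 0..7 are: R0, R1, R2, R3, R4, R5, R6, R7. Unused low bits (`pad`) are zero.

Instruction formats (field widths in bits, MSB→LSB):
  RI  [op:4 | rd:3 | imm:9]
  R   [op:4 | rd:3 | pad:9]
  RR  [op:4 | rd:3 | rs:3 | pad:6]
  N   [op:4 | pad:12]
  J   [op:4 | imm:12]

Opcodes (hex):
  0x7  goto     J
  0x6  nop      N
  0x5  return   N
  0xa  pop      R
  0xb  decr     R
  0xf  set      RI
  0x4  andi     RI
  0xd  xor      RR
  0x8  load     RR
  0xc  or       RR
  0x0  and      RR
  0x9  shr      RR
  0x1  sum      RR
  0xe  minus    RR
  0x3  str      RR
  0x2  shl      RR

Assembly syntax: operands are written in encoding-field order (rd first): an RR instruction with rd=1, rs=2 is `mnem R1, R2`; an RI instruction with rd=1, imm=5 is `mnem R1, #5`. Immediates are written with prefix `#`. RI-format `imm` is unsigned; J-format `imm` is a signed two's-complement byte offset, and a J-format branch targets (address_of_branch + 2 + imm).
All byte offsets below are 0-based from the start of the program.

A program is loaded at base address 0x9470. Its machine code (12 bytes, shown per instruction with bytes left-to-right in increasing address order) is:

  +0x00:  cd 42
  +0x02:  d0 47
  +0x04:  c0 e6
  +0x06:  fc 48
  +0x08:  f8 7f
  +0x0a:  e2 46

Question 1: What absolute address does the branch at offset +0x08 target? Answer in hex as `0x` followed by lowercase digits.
off 0x08: read f8 7f as little → 0x7ff8
  opcode bits[15:12]=0x7: goto/J
  imm: (w>>0)&0xfff=0xff8 (s12→-8) → #-8
  target = base 0x9470 + off 0x08 + 2 + imm -8 = 0x9472

0x9472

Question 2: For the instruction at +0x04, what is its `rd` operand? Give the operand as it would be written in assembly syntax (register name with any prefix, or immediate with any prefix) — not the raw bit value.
+0x04: c0 e6 ⇒ word 0xe6c0 (little)
  op=0xe6c0>>12=0xe ⇒ minus (RR)
  [11:9] rd=3 = R3
  [8:6] rs=3 = R3

R3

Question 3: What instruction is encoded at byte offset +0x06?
andi R4, #252

+0x06: fc 48 ⇒ word 0x48fc (little)
  top 4b → 0x4 → andi [RI]
  rd@[11:9]=0x4 ⇒ R4
  imm@[8:0]=0xfc ⇒ #252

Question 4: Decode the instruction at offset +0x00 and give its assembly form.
@+00  little-endian(cd 42) = 0x42cd
  top 4b → 0x4 → andi [RI]
  rd@[11:9]=0x1 ⇒ R1
  imm@[8:0]=0xcd ⇒ #205

andi R1, #205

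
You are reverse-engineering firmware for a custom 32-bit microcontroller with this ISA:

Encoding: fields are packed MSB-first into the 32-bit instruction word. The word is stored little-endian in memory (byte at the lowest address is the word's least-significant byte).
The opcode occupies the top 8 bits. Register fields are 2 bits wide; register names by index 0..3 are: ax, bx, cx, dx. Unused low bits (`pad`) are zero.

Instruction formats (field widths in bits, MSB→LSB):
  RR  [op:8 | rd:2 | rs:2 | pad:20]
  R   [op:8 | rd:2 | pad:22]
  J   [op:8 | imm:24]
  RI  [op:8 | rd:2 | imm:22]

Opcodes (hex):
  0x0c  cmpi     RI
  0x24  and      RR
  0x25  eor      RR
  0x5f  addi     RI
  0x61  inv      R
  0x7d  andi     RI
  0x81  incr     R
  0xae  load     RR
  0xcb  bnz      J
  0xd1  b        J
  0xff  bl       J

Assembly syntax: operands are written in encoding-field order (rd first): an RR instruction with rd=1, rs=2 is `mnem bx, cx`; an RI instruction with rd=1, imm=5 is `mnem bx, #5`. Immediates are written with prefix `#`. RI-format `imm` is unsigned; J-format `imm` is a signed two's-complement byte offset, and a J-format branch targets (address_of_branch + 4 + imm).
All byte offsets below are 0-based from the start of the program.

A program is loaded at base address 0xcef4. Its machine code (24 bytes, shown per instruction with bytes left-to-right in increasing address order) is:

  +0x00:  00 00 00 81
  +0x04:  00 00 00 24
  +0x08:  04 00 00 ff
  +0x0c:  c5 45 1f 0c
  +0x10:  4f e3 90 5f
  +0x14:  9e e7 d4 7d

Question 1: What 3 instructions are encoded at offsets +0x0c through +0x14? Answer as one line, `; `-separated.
cmpi ax, #2049477; addi cx, #1106767; andi dx, #1370014

@+0c  little-endian(c5 45 1f 0c) = 0x0c1f45c5
  op=0x0c1f45c5>>24=0xc ⇒ cmpi (RI)
  [23:22] rd=0 = ax
  [21:0] imm=2049477 = #2049477
@+10  little-endian(4f e3 90 5f) = 0x5f90e34f
  op=0x5f90e34f>>24=0x5f ⇒ addi (RI)
  [23:22] rd=2 = cx
  [21:0] imm=1106767 = #1106767
@+14  little-endian(9e e7 d4 7d) = 0x7dd4e79e
  op=0x7dd4e79e>>24=0x7d ⇒ andi (RI)
  [23:22] rd=3 = dx
  [21:0] imm=1370014 = #1370014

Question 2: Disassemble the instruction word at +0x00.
incr ax

+0x00: 00 00 00 81 ⇒ word 0x81000000 (little)
  opcode bits[31:24]=0x81: incr/R
  rd@[23:22]=0x0 ⇒ ax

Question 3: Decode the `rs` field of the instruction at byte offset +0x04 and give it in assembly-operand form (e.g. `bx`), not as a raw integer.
ax

[04] 00 00 00 24 → 0x24000000
  top 8b → 0x24 → and [RR]
  rd@[23:22]=0x0 ⇒ ax
  rs@[21:20]=0x0 ⇒ ax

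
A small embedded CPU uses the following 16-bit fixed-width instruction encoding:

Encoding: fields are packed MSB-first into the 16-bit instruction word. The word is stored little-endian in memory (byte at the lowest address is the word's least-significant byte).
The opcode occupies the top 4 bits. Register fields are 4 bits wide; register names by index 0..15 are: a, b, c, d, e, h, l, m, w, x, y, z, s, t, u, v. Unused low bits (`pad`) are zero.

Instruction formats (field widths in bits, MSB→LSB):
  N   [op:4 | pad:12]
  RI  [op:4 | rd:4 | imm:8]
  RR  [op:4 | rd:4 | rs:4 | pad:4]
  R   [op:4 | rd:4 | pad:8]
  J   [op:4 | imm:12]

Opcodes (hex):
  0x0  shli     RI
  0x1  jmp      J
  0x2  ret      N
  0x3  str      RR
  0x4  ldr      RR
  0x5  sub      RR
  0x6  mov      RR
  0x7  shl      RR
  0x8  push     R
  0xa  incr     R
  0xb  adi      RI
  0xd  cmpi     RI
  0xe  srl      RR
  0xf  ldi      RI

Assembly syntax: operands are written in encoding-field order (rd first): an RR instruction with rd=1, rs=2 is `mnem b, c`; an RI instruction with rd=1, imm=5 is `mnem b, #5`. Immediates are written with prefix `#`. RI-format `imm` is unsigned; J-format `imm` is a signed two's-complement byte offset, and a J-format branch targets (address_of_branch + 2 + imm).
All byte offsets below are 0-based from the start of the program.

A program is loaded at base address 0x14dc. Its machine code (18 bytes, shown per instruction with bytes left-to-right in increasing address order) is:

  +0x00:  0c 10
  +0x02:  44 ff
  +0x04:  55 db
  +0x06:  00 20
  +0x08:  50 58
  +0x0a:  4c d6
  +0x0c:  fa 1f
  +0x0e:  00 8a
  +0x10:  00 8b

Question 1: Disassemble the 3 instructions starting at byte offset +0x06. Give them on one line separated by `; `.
off 0x06: read 00 20 as little → 0x2000
  top 4b → 0x2 → ret [N]
off 0x08: read 50 58 as little → 0x5850
  top 4b → 0x5 → sub [RR]
  rd: (w>>8)&0xf=0x8 → w
  rs: (w>>4)&0xf=0x5 → h
off 0x0a: read 4c d6 as little → 0xd64c
  top 4b → 0xd → cmpi [RI]
  rd: (w>>8)&0xf=0x6 → l
  imm: (w>>0)&0xff=0x4c → #76

ret; sub w, h; cmpi l, #76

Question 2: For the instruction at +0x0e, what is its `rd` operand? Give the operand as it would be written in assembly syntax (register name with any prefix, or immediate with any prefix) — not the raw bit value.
y

[0e] 00 8a → 0x8a00
  top 4b → 0x8 → push [R]
  [11:8] rd=10 = y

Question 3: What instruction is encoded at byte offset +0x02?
ldi v, #68

@+02  little-endian(44 ff) = 0xff44
  top 4b → 0xf → ldi [RI]
  rd@[11:8]=0xf ⇒ v
  imm@[7:0]=0x44 ⇒ #68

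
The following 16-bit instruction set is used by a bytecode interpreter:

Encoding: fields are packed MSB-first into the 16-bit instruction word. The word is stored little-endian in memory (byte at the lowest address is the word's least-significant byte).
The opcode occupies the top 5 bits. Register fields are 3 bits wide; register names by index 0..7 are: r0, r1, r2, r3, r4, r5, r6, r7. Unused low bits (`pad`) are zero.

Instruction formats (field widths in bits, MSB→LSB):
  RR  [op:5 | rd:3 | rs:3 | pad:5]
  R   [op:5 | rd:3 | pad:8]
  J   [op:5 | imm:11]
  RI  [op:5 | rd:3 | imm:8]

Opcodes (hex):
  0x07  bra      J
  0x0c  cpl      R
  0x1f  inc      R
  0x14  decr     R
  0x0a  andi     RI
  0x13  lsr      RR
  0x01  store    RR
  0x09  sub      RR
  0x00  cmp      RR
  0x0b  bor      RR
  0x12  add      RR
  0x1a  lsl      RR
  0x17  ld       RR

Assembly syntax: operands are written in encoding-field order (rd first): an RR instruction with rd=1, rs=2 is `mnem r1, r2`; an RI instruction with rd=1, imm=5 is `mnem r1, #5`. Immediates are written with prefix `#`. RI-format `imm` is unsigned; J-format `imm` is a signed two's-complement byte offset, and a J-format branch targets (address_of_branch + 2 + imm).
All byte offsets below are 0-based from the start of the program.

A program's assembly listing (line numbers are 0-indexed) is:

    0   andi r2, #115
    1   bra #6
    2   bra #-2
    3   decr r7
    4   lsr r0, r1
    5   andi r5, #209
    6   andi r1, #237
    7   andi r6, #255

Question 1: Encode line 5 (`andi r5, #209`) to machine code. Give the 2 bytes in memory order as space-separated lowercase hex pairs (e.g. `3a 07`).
5. andi fields op=0xa:5|rd=5:3|imm=209:8 → word 55d1h → d1 55

d1 55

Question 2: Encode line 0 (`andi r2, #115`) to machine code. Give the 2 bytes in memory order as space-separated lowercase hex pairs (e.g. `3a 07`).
line 0 (andi): pack op=0xa:5|rd=2:3|imm=115:8 = 0x5273; little→ 73 52

73 52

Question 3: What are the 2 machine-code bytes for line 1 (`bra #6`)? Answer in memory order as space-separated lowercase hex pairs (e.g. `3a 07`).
L1: bra op=0x7:5|imm=6:11 ⇒ 0x3806 ⇒ little 06 38

06 38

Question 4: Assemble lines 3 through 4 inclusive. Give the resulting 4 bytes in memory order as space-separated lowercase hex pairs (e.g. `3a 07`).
3. decr fields op=0x14:5|rd=7:3|pad=0:8 → word a700h → 00 a7
4. lsr fields op=0x13:5|rd=0:3|rs=1:3|pad=0:5 → word 9820h → 20 98

00 a7 20 98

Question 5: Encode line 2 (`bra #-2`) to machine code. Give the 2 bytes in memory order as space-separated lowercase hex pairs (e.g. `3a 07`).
fe 3f

2. bra fields op=0x7:5|imm=-2:11 → word 3ffeh → fe 3f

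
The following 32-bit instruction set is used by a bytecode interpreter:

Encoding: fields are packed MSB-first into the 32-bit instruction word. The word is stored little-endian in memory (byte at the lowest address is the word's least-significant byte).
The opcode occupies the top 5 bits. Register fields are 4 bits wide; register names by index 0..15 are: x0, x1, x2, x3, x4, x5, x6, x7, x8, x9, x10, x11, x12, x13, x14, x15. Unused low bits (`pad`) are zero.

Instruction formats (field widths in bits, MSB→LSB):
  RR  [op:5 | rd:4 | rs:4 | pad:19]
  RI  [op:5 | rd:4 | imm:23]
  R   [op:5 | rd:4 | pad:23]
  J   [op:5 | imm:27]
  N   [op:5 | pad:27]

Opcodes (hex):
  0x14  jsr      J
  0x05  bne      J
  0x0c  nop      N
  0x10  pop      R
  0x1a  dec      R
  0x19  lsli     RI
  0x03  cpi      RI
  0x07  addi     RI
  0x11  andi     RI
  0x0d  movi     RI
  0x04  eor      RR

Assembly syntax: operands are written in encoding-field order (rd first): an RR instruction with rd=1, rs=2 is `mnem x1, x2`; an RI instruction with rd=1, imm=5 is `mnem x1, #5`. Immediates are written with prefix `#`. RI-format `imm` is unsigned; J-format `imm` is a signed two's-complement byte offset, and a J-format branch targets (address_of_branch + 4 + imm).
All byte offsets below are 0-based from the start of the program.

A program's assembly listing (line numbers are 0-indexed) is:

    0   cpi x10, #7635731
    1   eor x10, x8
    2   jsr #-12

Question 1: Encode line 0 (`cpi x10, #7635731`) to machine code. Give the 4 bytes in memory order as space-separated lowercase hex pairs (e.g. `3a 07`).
L0: cpi op=0x3:5|rd=10:4|imm=7635731:23 ⇒ 0x1d748313 ⇒ little 13 83 74 1d

13 83 74 1d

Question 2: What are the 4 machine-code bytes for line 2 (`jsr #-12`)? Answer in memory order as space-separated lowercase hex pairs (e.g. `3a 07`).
f4 ff ff a7

2. jsr fields op=0x14:5|imm=-12:27 → word a7fffff4h → f4 ff ff a7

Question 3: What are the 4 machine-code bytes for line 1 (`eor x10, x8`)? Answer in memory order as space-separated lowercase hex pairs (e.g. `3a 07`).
00 00 40 25

line 1 (eor): pack op=0x4:5|rd=10:4|rs=8:4|pad=0:19 = 0x25400000; little→ 00 00 40 25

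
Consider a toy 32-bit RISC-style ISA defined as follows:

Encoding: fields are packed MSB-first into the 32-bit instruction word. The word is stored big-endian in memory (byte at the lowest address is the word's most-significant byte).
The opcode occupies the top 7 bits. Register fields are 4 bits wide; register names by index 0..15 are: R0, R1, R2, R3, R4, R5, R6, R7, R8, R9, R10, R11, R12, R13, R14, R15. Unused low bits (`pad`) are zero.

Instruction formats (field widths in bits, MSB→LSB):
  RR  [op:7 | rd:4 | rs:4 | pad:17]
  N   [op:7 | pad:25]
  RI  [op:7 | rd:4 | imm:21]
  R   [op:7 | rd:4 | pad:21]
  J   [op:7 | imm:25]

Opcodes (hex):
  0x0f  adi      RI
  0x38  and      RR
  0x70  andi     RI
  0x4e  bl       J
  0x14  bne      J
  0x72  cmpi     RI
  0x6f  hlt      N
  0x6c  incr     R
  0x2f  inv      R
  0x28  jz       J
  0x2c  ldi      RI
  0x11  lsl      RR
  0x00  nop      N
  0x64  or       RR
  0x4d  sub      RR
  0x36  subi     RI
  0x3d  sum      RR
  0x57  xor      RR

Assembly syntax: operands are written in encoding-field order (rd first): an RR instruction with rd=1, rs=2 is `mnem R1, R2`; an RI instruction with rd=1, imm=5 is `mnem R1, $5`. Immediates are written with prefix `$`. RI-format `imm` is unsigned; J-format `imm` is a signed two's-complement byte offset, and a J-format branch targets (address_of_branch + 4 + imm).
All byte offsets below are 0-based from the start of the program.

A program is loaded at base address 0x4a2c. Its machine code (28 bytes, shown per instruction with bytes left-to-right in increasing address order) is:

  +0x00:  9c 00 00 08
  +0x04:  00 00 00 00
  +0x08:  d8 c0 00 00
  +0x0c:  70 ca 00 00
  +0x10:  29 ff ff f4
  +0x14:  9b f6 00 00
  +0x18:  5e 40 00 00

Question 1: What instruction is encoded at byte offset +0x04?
off 0x04: read 00 00 00 00 as big → 0x00000000
  top 7b → 0x0 → nop [N]

nop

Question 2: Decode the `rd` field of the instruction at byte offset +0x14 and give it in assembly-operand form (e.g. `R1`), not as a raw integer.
R15

off 0x14: read 9b f6 00 00 as big → 0x9bf60000
  top 7b → 0x4d → sub [RR]
  rd@[24:21]=0xf ⇒ R15
  rs@[20:17]=0xb ⇒ R11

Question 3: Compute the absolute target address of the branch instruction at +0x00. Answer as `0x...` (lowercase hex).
+0x00: 9c 00 00 08 ⇒ word 0x9c000008 (big)
  top 7b → 0x4e → bl [J]
  [24:0] imm=8 = $8
  target = base 0x4a2c + off 0x00 + 4 + imm 8 = 0x4a38

0x4a38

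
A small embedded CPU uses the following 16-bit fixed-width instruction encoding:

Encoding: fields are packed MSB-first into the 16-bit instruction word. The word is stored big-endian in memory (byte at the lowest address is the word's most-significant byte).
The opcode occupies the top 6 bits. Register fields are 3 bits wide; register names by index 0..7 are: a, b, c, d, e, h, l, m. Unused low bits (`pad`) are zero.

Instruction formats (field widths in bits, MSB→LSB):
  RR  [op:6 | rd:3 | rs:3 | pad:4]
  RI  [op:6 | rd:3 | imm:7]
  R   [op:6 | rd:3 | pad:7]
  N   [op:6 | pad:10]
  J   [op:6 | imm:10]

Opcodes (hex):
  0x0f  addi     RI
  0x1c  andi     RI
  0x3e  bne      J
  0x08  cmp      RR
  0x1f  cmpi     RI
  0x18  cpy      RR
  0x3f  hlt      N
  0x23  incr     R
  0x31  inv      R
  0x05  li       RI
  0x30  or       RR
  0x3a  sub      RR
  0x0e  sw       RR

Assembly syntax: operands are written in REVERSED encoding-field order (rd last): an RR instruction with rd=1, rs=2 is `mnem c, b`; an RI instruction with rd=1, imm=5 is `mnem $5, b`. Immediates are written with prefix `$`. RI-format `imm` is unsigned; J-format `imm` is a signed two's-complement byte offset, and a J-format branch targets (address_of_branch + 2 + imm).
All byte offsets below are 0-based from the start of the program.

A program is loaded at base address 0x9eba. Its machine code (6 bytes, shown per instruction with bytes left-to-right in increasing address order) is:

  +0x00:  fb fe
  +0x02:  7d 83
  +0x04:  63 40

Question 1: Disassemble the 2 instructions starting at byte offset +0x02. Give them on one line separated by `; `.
[02] 7d 83 → 0x7d83
  opcode bits[15:10]=0x1f: cmpi/RI
  rd: (w>>7)&0x7=0x3 → d
  imm: (w>>0)&0x7f=0x3 → $3
[04] 63 40 → 0x6340
  opcode bits[15:10]=0x18: cpy/RR
  rd: (w>>7)&0x7=0x6 → l
  rs: (w>>4)&0x7=0x4 → e

cmpi $3, d; cpy e, l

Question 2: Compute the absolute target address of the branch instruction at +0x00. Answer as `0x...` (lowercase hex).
0x9eba

off 0x00: read fb fe as big → 0xfbfe
  top 6b → 0x3e → bne [J]
  [9:0] imm=1022 (s10→-2) = $-2
  target = base 0x9eba + off 0x00 + 2 + imm -2 = 0x9eba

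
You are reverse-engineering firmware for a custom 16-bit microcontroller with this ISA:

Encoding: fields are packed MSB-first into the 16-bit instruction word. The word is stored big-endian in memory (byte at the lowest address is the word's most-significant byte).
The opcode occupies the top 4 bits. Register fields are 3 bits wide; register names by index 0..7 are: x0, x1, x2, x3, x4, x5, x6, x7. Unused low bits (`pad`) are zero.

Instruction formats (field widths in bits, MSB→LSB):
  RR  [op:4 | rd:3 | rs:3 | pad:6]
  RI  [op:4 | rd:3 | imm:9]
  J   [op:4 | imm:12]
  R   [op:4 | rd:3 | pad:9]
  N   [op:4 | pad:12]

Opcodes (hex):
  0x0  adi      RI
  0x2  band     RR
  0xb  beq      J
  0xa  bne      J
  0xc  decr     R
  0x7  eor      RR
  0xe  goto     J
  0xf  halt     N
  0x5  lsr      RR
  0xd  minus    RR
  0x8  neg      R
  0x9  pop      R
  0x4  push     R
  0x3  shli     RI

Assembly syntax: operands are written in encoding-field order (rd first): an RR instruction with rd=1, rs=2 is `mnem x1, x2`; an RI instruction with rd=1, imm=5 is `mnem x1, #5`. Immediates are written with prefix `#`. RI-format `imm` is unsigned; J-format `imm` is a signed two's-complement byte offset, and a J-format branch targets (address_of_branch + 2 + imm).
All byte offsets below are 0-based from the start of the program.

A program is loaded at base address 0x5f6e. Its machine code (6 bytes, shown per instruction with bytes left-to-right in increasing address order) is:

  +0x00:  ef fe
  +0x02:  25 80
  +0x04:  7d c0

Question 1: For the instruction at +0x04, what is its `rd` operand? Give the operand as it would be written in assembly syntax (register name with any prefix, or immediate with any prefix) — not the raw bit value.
off 0x04: read 7d c0 as big → 0x7dc0
  op=0x7dc0>>12=0x7 ⇒ eor (RR)
  rd@[11:9]=0x6 ⇒ x6
  rs@[8:6]=0x7 ⇒ x7

x6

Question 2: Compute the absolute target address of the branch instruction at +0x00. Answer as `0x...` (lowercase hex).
+0x00: ef fe ⇒ word 0xeffe (big)
  opcode bits[15:12]=0xe: goto/J
  [11:0] imm=4094 (s12→-2) = #-2
  target = base 0x5f6e + off 0x00 + 2 + imm -2 = 0x5f6e

0x5f6e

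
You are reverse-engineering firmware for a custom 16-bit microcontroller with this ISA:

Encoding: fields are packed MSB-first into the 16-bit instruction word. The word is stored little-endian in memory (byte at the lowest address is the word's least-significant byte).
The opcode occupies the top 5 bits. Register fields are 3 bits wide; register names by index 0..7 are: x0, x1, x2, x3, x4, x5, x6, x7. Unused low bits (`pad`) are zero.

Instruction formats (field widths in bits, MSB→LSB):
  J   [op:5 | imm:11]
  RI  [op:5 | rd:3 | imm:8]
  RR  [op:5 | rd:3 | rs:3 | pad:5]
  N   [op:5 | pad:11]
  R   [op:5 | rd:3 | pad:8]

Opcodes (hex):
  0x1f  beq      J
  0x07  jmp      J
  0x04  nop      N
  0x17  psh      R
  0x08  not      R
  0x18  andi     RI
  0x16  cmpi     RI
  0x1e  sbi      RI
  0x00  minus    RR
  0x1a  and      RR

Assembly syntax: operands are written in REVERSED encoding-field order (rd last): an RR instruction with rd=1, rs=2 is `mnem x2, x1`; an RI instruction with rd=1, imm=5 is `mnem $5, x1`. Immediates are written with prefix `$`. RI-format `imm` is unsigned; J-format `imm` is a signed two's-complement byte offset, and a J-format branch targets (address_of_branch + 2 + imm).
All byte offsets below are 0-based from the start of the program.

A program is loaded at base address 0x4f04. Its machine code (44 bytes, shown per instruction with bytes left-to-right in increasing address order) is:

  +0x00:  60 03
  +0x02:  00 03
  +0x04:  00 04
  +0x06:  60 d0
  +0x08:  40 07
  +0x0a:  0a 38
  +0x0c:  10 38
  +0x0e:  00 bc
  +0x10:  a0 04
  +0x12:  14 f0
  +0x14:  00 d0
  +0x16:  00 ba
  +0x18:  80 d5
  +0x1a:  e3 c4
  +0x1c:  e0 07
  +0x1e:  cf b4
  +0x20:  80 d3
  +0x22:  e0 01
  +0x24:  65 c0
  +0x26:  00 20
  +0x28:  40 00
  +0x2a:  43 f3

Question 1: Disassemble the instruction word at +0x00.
minus x3, x3

@+00  little-endian(60 03) = 0x0360
  top 5b → 0x0 → minus [RR]
  [10:8] rd=3 = x3
  [7:5] rs=3 = x3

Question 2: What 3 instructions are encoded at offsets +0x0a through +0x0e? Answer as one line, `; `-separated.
+0x0a: 0a 38 ⇒ word 0x380a (little)
  top 5b → 0x7 → jmp [J]
  [10:0] imm=10 = $10
+0x0c: 10 38 ⇒ word 0x3810 (little)
  top 5b → 0x7 → jmp [J]
  [10:0] imm=16 = $16
+0x0e: 00 bc ⇒ word 0xbc00 (little)
  top 5b → 0x17 → psh [R]
  [10:8] rd=4 = x4

jmp $10; jmp $16; psh x4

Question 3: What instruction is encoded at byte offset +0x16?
off 0x16: read 00 ba as little → 0xba00
  opcode bits[15:11]=0x17: psh/R
  rd@[10:8]=0x2 ⇒ x2

psh x2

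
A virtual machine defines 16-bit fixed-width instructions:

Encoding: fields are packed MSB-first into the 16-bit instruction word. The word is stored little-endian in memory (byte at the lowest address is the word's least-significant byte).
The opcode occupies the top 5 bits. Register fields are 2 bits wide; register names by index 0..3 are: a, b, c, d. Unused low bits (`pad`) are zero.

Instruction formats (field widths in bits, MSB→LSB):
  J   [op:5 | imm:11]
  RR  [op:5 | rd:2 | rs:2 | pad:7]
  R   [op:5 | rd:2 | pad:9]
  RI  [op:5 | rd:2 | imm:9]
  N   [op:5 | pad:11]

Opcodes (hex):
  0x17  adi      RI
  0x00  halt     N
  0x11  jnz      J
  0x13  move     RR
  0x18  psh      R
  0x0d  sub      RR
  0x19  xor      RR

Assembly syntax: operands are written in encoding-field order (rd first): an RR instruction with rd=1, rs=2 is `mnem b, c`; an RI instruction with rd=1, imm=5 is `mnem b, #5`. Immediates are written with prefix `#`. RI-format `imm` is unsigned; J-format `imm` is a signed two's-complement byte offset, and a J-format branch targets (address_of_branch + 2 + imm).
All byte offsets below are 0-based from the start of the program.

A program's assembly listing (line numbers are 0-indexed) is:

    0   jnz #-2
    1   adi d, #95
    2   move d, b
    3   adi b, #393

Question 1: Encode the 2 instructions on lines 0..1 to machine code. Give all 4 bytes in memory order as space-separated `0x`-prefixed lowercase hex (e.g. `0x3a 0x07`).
0xfe 0x8f 0x5f 0xbe

line 0 (jnz): pack op=0x11:5|imm=-2:11 = 0x8ffe; little→ fe 8f
line 1 (adi): pack op=0x17:5|rd=3:2|imm=95:9 = 0xbe5f; little→ 5f be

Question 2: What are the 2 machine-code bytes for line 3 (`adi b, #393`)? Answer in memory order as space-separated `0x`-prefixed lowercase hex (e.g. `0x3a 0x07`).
line 3 (adi): pack op=0x17:5|rd=1:2|imm=393:9 = 0xbb89; little→ 89 bb

0x89 0xbb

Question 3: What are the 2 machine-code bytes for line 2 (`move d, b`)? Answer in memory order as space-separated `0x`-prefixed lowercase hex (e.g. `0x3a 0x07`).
0x80 0x9e

L2: move op=0x13:5|rd=3:2|rs=1:2|pad=0:7 ⇒ 0x9e80 ⇒ little 80 9e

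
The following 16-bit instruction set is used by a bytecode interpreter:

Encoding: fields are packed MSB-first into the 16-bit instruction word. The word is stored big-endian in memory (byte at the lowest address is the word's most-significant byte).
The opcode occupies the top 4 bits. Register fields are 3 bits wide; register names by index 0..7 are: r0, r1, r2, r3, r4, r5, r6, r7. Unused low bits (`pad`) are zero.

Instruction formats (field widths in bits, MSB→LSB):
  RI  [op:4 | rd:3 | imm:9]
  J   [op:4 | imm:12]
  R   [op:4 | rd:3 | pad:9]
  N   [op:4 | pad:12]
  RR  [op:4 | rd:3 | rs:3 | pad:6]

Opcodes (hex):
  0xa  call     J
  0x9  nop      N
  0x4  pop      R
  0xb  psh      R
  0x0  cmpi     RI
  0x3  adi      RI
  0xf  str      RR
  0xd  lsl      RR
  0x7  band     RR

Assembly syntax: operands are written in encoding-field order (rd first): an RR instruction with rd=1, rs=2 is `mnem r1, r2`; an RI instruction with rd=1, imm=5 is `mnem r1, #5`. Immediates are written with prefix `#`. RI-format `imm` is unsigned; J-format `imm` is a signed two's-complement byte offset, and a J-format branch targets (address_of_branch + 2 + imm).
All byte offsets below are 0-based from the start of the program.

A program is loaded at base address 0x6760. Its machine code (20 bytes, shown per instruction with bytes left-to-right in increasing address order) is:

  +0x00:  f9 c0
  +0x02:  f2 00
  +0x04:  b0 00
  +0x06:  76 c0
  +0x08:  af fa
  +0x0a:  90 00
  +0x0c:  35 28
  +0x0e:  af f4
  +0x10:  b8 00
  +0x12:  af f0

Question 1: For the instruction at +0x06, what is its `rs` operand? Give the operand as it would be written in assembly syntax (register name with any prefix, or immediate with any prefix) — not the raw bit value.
+0x06: 76 c0 ⇒ word 0x76c0 (big)
  top 4b → 0x7 → band [RR]
  rd: (w>>9)&0x7=0x3 → r3
  rs: (w>>6)&0x7=0x3 → r3

r3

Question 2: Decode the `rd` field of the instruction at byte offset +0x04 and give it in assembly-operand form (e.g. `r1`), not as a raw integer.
+0x04: b0 00 ⇒ word 0xb000 (big)
  top 4b → 0xb → psh [R]
  rd: (w>>9)&0x7=0x0 → r0

r0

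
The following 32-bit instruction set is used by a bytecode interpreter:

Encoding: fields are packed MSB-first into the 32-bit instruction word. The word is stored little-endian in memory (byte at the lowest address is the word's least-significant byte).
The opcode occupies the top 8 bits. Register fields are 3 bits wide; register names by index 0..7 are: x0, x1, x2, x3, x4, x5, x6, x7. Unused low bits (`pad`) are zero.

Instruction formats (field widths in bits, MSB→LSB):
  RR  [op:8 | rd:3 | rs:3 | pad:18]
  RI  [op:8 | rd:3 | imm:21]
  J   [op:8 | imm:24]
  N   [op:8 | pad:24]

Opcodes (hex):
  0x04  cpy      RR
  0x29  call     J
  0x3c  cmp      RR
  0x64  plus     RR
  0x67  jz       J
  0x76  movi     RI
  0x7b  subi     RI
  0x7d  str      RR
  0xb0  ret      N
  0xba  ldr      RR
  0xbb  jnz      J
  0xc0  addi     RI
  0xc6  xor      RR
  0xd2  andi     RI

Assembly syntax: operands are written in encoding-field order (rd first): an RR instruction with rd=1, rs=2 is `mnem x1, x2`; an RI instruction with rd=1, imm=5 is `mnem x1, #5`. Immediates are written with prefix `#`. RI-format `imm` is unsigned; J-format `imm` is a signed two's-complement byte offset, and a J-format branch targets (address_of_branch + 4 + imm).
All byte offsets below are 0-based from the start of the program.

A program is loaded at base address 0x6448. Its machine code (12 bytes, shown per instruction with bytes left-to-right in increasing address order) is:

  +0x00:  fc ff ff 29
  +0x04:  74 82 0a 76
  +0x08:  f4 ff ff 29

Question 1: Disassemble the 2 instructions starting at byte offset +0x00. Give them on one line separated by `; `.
off 0x00: read fc ff ff 29 as little → 0x29fffffc
  opcode bits[31:24]=0x29: call/J
  [23:0] imm=16777212 (s24→-4) = #-4
off 0x04: read 74 82 0a 76 as little → 0x760a8274
  opcode bits[31:24]=0x76: movi/RI
  [23:21] rd=0 = x0
  [20:0] imm=688756 = #688756

call #-4; movi x0, #688756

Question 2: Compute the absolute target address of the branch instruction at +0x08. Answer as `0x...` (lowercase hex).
0x6448

off 0x08: read f4 ff ff 29 as little → 0x29fffff4
  op=0x29fffff4>>24=0x29 ⇒ call (J)
  imm: (w>>0)&0xffffff=0xfffff4 (s24→-12) → #-12
  target = base 0x6448 + off 0x08 + 4 + imm -12 = 0x6448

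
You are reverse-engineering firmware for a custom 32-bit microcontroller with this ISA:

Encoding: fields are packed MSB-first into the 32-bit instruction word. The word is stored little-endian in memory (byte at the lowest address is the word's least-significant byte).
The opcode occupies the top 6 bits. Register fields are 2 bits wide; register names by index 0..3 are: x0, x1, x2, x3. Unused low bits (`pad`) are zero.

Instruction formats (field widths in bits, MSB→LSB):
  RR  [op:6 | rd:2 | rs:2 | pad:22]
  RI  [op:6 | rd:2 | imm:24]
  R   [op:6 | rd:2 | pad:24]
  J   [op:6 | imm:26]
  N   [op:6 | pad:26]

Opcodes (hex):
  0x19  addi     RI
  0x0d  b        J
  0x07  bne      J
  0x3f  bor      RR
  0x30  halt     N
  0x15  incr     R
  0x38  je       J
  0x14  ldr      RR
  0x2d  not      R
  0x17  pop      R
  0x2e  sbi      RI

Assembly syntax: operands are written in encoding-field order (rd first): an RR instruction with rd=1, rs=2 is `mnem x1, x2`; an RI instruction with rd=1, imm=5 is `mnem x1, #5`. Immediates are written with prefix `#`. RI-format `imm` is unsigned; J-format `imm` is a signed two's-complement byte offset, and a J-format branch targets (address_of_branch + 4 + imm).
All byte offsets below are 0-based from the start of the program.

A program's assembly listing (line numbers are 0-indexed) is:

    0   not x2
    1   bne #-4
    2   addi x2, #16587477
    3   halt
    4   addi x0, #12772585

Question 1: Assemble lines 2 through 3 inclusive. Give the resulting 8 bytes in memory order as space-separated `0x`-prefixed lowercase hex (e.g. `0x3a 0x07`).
line 2 (addi): pack op=0x19:6|rd=2:2|imm=16587477:24 = 0x66fd1ad5; little→ d5 1a fd 66
line 3 (halt): pack op=0x30:6|pad=0:26 = 0xc0000000; little→ 00 00 00 c0

0xd5 0x1a 0xfd 0x66 0x00 0x00 0x00 0xc0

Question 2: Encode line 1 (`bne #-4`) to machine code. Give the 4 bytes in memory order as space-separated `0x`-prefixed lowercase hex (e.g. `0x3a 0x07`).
0xfc 0xff 0xff 0x1f

line 1 (bne): pack op=0x7:6|imm=-4:26 = 0x1ffffffc; little→ fc ff ff 1f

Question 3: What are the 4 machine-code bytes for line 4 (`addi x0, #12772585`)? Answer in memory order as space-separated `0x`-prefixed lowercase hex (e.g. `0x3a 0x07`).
0xe9 0xe4 0xc2 0x64

L4: addi op=0x19:6|rd=0:2|imm=12772585:24 ⇒ 0x64c2e4e9 ⇒ little e9 e4 c2 64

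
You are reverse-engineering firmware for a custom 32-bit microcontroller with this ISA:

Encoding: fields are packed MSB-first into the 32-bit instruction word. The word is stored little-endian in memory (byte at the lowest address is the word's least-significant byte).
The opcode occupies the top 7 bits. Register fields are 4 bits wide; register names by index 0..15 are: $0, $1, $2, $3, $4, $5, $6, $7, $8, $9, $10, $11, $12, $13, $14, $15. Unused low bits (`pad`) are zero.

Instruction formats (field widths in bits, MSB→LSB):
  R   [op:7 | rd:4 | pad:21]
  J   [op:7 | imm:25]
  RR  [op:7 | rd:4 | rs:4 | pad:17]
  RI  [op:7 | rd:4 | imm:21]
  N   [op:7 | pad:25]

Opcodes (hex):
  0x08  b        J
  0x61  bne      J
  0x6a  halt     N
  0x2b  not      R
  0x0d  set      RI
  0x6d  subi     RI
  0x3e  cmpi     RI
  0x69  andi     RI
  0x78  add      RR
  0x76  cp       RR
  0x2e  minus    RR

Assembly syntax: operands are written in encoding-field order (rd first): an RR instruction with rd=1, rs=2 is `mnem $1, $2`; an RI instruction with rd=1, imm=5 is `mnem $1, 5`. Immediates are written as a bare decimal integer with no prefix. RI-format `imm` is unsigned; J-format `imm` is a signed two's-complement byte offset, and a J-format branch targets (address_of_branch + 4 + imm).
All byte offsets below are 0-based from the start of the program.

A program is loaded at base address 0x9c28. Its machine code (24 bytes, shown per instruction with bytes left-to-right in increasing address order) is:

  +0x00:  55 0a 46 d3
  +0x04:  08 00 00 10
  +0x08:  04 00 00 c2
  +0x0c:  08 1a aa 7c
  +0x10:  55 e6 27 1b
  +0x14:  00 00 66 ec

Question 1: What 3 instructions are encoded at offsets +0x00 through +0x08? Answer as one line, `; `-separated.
andi $10, 395861; b 8; bne 4

off 0x00: read 55 0a 46 d3 as little → 0xd3460a55
  opcode bits[31:25]=0x69: andi/RI
  rd@[24:21]=0xa ⇒ $10
  imm@[20:0]=0x60a55 ⇒ 395861
off 0x04: read 08 00 00 10 as little → 0x10000008
  opcode bits[31:25]=0x8: b/J
  imm@[24:0]=0x8 ⇒ 8
off 0x08: read 04 00 00 c2 as little → 0xc2000004
  opcode bits[31:25]=0x61: bne/J
  imm@[24:0]=0x4 ⇒ 4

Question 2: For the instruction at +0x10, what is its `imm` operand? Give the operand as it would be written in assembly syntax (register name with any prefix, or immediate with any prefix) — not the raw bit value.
517717

off 0x10: read 55 e6 27 1b as little → 0x1b27e655
  op=0x1b27e655>>25=0xd ⇒ set (RI)
  rd@[24:21]=0x9 ⇒ $9
  imm@[20:0]=0x7e655 ⇒ 517717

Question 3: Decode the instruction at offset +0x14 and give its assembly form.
cp $3, $3

[14] 00 00 66 ec → 0xec660000
  top 7b → 0x76 → cp [RR]
  rd@[24:21]=0x3 ⇒ $3
  rs@[20:17]=0x3 ⇒ $3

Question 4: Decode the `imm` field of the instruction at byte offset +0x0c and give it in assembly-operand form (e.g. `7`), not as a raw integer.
662024

[0c] 08 1a aa 7c → 0x7caa1a08
  top 7b → 0x3e → cmpi [RI]
  rd@[24:21]=0x5 ⇒ $5
  imm@[20:0]=0xa1a08 ⇒ 662024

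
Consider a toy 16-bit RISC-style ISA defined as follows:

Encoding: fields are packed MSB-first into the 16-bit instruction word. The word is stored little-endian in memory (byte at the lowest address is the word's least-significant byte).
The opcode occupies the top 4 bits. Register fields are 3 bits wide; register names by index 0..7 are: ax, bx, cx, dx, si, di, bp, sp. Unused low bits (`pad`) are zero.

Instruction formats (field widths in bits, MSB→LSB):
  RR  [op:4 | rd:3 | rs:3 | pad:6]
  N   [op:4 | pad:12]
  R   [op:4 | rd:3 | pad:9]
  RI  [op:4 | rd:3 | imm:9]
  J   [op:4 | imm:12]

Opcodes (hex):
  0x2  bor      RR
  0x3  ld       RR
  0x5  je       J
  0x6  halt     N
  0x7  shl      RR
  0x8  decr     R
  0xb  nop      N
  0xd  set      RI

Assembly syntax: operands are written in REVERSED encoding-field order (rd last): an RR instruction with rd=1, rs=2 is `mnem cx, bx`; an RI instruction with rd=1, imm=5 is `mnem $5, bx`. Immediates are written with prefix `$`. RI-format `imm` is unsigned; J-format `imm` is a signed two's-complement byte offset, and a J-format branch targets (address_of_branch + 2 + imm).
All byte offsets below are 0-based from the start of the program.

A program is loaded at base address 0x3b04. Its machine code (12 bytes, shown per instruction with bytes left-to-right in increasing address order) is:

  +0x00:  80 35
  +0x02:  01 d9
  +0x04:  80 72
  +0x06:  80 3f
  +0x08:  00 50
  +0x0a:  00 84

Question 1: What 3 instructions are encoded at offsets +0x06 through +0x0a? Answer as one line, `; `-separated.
ld bp, sp; je $0; decr cx

+0x06: 80 3f ⇒ word 0x3f80 (little)
  op=0x3f80>>12=0x3 ⇒ ld (RR)
  rd: (w>>9)&0x7=0x7 → sp
  rs: (w>>6)&0x7=0x6 → bp
+0x08: 00 50 ⇒ word 0x5000 (little)
  op=0x5000>>12=0x5 ⇒ je (J)
  imm: (w>>0)&0xfff=0x0 → $0
+0x0a: 00 84 ⇒ word 0x8400 (little)
  op=0x8400>>12=0x8 ⇒ decr (R)
  rd: (w>>9)&0x7=0x2 → cx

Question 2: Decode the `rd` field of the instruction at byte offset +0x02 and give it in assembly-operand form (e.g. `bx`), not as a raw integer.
@+02  little-endian(01 d9) = 0xd901
  top 4b → 0xd → set [RI]
  rd: (w>>9)&0x7=0x4 → si
  imm: (w>>0)&0x1ff=0x101 → $257

si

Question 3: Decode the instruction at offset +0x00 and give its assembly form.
ld bp, cx

@+00  little-endian(80 35) = 0x3580
  op=0x3580>>12=0x3 ⇒ ld (RR)
  rd@[11:9]=0x2 ⇒ cx
  rs@[8:6]=0x6 ⇒ bp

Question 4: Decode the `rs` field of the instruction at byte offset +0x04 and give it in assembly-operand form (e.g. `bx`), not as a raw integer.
cx

[04] 80 72 → 0x7280
  opcode bits[15:12]=0x7: shl/RR
  [11:9] rd=1 = bx
  [8:6] rs=2 = cx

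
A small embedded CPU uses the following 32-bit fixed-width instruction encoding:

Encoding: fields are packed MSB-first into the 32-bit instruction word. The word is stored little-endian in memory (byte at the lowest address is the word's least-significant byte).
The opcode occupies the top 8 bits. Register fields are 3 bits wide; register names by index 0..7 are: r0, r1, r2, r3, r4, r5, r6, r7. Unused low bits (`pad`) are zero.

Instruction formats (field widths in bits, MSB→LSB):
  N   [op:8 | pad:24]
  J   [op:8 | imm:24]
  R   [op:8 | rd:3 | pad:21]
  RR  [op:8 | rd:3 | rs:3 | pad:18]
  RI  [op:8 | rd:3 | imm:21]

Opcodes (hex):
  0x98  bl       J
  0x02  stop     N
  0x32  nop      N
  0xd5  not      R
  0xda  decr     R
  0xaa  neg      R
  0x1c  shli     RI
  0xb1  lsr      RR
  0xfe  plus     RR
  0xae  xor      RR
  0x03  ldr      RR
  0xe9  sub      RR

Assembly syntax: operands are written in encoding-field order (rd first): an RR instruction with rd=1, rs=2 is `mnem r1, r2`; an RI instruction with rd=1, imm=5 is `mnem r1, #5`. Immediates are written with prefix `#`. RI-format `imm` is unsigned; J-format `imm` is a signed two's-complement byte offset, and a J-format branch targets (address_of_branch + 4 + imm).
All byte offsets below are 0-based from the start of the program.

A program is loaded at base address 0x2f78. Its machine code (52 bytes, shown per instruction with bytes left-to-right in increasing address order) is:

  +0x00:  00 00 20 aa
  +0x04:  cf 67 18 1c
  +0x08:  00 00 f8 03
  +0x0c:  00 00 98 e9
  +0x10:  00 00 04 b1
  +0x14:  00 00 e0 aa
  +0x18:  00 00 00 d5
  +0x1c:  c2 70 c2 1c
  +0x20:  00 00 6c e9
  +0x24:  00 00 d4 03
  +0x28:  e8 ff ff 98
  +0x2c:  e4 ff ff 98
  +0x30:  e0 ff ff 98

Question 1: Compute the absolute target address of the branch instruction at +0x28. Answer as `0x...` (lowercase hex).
0x2f8c

@+28  little-endian(e8 ff ff 98) = 0x98ffffe8
  opcode bits[31:24]=0x98: bl/J
  imm: (w>>0)&0xffffff=0xffffe8 (s24→-24) → #-24
  target = base 0x2f78 + off 0x28 + 4 + imm -24 = 0x2f8c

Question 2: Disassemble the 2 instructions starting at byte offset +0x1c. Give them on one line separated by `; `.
shli r6, #159938; sub r3, r3

@+1c  little-endian(c2 70 c2 1c) = 0x1cc270c2
  opcode bits[31:24]=0x1c: shli/RI
  rd: (w>>21)&0x7=0x6 → r6
  imm: (w>>0)&0x1fffff=0x270c2 → #159938
@+20  little-endian(00 00 6c e9) = 0xe96c0000
  opcode bits[31:24]=0xe9: sub/RR
  rd: (w>>21)&0x7=0x3 → r3
  rs: (w>>18)&0x7=0x3 → r3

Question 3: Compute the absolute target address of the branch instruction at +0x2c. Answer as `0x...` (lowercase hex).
@+2c  little-endian(e4 ff ff 98) = 0x98ffffe4
  op=0x98ffffe4>>24=0x98 ⇒ bl (J)
  imm@[23:0]=0xffffe4 (s24→-28) ⇒ #-28
  target = base 0x2f78 + off 0x2c + 4 + imm -28 = 0x2f8c

0x2f8c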